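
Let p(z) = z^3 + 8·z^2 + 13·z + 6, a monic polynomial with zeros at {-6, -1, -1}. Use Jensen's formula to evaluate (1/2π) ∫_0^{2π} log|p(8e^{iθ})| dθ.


Zeros: -6, -1, -1; r = 8.
Inside |z| < r: -6, -1, -1. Outside (|z| ≥ r): ∅.
p(0) = 6, so log|p(0)| = log(6) = 1.7918.
Apply Jensen: I(r) = log|p(0)| + Σ_k log(r/|z_k|), summed over zeros inside |z| < r.
  log(r/|z_k|) for z_k = -6: log(8/6) = 0.2877
  log(r/|z_k|) for z_k = -1: log(8/1) = 2.0794
  log(r/|z_k|) for z_k = -1: log(8/1) = 2.0794
Sum over inside zeros: 4.4466.
I(r) = log|p(0)| + (inside sum) = 1.7918 + 4.4466 = 6.2383.
Closed form (all zeros inside, monic): I(r) = n·log(r) = 3·log(8) = 6.2383. ✓

I(r) ≈ 6.2383.


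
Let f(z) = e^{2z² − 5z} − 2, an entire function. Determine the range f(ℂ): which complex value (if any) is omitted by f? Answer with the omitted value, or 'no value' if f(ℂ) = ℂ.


Little Picard bounds the complement of f(ℂ) to at most one point.
The exponent g(z) = 2z² − 5z is a nonconstant polynomial, hence surjective onto ℂ. So e^{g(z)} takes every value in {e^w : w ∈ ℂ} = ℂ ∖ {0}. Adding -2 shifts the range to ℂ ∖ {-2}. f omits exactly -2.

Omitted value: -2.


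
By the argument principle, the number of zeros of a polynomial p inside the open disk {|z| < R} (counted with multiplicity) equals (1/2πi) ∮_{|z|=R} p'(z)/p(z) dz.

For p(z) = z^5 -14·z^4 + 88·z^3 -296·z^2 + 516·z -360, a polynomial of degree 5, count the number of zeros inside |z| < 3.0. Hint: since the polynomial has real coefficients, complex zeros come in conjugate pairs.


The zeros of p are: 2, (3 + 3i), (3 - 3i), (3 + 1i), (3 - 1i).
Their magnitudes are: 2, 4.243, 4.243, 3.162, 3.162.
Zeros with |z| < R = 3.0: 2.
Count = 1.
By the argument principle, (1/2πi) ∮_{|z|=R} p'(z)/p(z) dz equals exactly this count.

Number of zeros inside |z| < 3.0: 1.


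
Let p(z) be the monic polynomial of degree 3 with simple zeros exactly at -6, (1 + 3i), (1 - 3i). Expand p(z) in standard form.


The polynomial is p(z) = ∏_{α ∈ S} (z − α), where S = {-6, (1 + 3i), (1 - 3i)}.
Expanding the product yields: p(z) = z^3 + 4·z^2 -2·z + 60.
Note conjugate pairs combine to real quadratics: (z − (1+3i))(z − (1−3i)) = z² − 2z + 10.
The resulting polynomial has degree 3 and real coefficients as required.

p(z) = z^3 + 4·z^2 -2·z + 60.


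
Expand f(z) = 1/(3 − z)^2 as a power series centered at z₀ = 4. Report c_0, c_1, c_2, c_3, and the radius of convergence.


Let w = z − z₀, so z = z₀ + w.
Then 3 − z = 3 − (z₀ + w) = (3 − z₀) − w = -1 − w.
f(z) = 1/(-1 − w)^2 = (1/(-1)^2) · (1 − w/(-1))^{−2}.
By the binomial series (1−u)^{−2} = Σ_{n≥0} C(n+1, 1) u^n for |u|<1, with u = w/(-1):
  c_n = C(n+1, 1) / (-1)^(n+2).
  c_0 = 1/(-1)^2 = 1.
  c_1 = 2/(-1)^3 = -2.
  c_2 = 3/(-1)^4 = 3.
  c_3 = 4/(-1)^5 = -4.
The series is valid for |w/d| < 1, i.e. |z − z₀| < |d|.
Radius of convergence: R = |3 − z₀| = |-1| = 1 (distance from z₀ to the singularity z = 3).

c_0 = 1, c_1 = -2, c_2 = 3, c_3 = -4; R = 1.


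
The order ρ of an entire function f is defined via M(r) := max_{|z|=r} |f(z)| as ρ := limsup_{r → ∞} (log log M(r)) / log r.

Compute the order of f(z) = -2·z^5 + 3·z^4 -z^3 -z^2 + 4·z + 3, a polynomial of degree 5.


|f(z)| ≤ Σ|c_k|·r^k = O(r^5) as r → ∞. Polynomial growth is O(e^{r^ε}) for every ε > 0 (since r^5/e^{r^ε} → 0), so ρ ≤ ε for all ε > 0, i.e. ρ = 0. Every nonconstant polynomial has order 0.
Therefore ρ = 0.

Order ρ = 0.


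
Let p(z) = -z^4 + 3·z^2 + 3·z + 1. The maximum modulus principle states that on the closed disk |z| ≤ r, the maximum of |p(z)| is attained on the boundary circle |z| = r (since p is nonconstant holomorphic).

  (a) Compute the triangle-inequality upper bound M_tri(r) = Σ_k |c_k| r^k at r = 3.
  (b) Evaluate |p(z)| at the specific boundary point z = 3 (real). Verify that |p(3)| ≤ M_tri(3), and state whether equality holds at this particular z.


Coefficients: c_0 = 1, c_1 = 3, c_2 = 3, c_3 = 0, c_4 = -1. Radius r = 3.
Part (a). Triangle bound: M_tri(r) = Σ_k |c_k| r^k
  = |1|·3^0 + |3|·3^1 + |3|·3^2 + |0|·3^3 + |-1|·3^4
  = 1 + 9 + 27 + 0 + 81 = 118.
This bounds M(r) := max_{|z|=r} |p(z)| from above; equality holds iff all terms c_k z^k can be made to align in phase at a single z on |z|=r.
Part (b). At z = 3 (real, on the circle |z| = r):
  p(3) = (1)·3^0 + (3)·3^1 + (3)·3^2 + (0)·3^3 + (-1)·3^4 = -44.
  |p(3)| = 44.
Check: |p(3)| = 44 ≤ 118 = M_tri(3). ✓ Equality does not hold at z = 3 (the coefficients have mixed signs, so the terms do not all align in phase there).

M_tri(3) = 118; |p(3)| = 44; equality at z=3: no.


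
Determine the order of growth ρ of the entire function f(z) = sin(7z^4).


Write sin(w) = (e^{iw} ± e^{−iw})/(2 or 2i), so |sin(w)| ≤ e^{|w|}. With w = 7z^4, |w| ≤ 7r^4 + 0 on |z|=r, giving M(r) ≤ e^{7r^4 + 0} and ρ ≤ 4. For the lower bound, choose z on |z|=r with 7z^4 purely imaginary of modulus 7r^4; then |sin(7z^4)| grows like e^{7r^4}/2, so ρ ≥ 4. Hence ρ = 4.
Therefore ρ = 4.

Order ρ = 4.


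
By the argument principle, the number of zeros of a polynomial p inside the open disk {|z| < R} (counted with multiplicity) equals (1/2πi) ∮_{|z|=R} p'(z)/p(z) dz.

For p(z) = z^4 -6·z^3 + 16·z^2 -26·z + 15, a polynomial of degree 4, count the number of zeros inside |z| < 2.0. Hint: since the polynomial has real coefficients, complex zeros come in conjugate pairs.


The zeros of p are: 1, (1 + 2i), (1 - 2i), 3.
Their magnitudes are: 1, 2.236, 2.236, 3.
Zeros with |z| < R = 2.0: 1.
Count = 1.
By the argument principle, (1/2πi) ∮_{|z|=R} p'(z)/p(z) dz equals exactly this count.

Number of zeros inside |z| < 2.0: 1.


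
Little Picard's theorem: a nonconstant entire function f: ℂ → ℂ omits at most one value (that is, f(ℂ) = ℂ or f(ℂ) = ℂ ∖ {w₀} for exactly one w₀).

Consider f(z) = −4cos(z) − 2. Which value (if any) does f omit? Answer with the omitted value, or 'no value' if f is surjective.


Little Picard bounds the complement of f(ℂ) to at most one point.
cos is entire and surjective onto ℂ: for every w ∈ ℂ, cos(ζ) = w has a solution ζ ∈ ℂ (e.g., via the complex inverse arccos). With ζ = z this gives z = ζ/(1). Then -4·cos(z) takes every value in -4·ℂ = ℂ, and adding -2 is a bijection of ℂ. So f is surjective and omits no value. (Note: only on the real line is cos bounded by [−1, 1].)

Omitted value: no value.


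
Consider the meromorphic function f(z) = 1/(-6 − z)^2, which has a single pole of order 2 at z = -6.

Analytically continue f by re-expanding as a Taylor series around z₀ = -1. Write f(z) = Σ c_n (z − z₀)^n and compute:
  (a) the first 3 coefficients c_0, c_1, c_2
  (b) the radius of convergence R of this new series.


Let w = z − z₀, so z = z₀ + w.
Then -6 − z = -6 − (z₀ + w) = (-6 − z₀) − w = -5 − w.
f(z) = 1/(-5 − w)^2 = (1/(-5)^2) · (1 − w/(-5))^{−2}.
By the binomial series (1−u)^{−2} = Σ_{n≥0} C(n+1, 1) u^n for |u|<1, with u = w/(-5):
  c_n = C(n+1, 1) / (-5)^(n+2).
  c_0 = 1/(-5)^2 = 1/25.
  c_1 = 2/(-5)^3 = -2/125.
  c_2 = 3/(-5)^4 = 3/625.
The series is valid for |w/d| < 1, i.e. |z − z₀| < |d|.
Radius of convergence: R = |-6 − z₀| = |-5| = 5 (distance from z₀ to the singularity z = -6).

c_0 = 1/25, c_1 = -2/125, c_2 = 3/625; R = 5.


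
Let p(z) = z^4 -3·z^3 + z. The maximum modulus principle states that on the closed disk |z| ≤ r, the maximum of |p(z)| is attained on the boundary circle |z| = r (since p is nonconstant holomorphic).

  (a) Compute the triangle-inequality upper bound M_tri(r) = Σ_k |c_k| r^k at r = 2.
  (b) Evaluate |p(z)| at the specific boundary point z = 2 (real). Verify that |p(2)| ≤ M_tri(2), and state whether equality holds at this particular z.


Coefficients: c_0 = 0, c_1 = 1, c_2 = 0, c_3 = -3, c_4 = 1. Radius r = 2.
Part (a). Triangle bound: M_tri(r) = Σ_k |c_k| r^k
  = |0|·2^0 + |1|·2^1 + |0|·2^2 + |-3|·2^3 + |1|·2^4
  = 0 + 2 + 0 + 24 + 16 = 42.
This bounds M(r) := max_{|z|=r} |p(z)| from above; equality holds iff all terms c_k z^k can be made to align in phase at a single z on |z|=r.
Part (b). At z = 2 (real, on the circle |z| = r):
  p(2) = (0)·2^0 + (1)·2^1 + (0)·2^2 + (-3)·2^3 + (1)·2^4 = -6.
  |p(2)| = 6.
Check: |p(2)| = 6 ≤ 42 = M_tri(2). ✓ Equality does not hold at z = 2 (the coefficients have mixed signs, so the terms do not all align in phase there).

M_tri(2) = 42; |p(2)| = 6; equality at z=2: no.


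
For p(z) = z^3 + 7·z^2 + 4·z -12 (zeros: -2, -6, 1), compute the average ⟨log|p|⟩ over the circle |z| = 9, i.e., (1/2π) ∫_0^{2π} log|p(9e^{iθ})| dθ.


Zeros: -6, -2, 1; r = 9.
Inside |z| < r: -6, -2, 1. Outside (|z| ≥ r): ∅.
p(0) = -12, so log|p(0)| = log(12) = 2.4849.
Apply Jensen: I(r) = log|p(0)| + Σ_k log(r/|z_k|), summed over zeros inside |z| < r.
  log(r/|z_k|) for z_k = -2: log(9/2) = 1.5041
  log(r/|z_k|) for z_k = -6: log(9/6) = 0.4055
  log(r/|z_k|) for z_k = 1: log(9/1) = 2.1972
Sum over inside zeros: 4.1068.
I(r) = log|p(0)| + (inside sum) = 2.4849 + 4.1068 = 6.5917.
Closed form (all zeros inside, monic): I(r) = n·log(r) = 3·log(9) = 6.5917. ✓

I(r) ≈ 6.5917.


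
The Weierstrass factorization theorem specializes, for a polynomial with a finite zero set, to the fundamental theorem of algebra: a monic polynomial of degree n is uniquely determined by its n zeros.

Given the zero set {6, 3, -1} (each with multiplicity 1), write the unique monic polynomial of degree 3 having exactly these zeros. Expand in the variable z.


The polynomial is p(z) = ∏_{α ∈ S} (z − α), where S = {6, 3, -1}.
Expanding the product yields: p(z) = z^3 -8·z^2 + 9·z + 18.
The resulting polynomial has degree 3 and real coefficients as required.

p(z) = z^3 -8·z^2 + 9·z + 18.


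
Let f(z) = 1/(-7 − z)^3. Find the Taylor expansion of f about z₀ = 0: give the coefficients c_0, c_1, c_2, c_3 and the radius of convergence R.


Let w = z − z₀, so z = z₀ + w.
Then -7 − z = -7 − (z₀ + w) = (-7 − z₀) − w = -7 − w.
f(z) = 1/(-7 − w)^3 = (1/(-7)^3) · (1 − w/(-7))^{−3}.
By the binomial series (1−u)^{−3} = Σ_{n≥0} C(n+2, 2) u^n for |u|<1, with u = w/(-7):
  c_n = C(n+2, 2) / (-7)^(n+3).
  c_0 = 1/(-7)^3 = -1/343.
  c_1 = 3/(-7)^4 = 3/2401.
  c_2 = 6/(-7)^5 = -6/16807.
  c_3 = 10/(-7)^6 = 10/117649.
The series is valid for |w/d| < 1, i.e. |z − z₀| < |d|.
Radius of convergence: R = |-7 − z₀| = |-7| = 7 (distance from z₀ to the singularity z = -7).

c_0 = -1/343, c_1 = 3/2401, c_2 = -6/16807, c_3 = 10/117649; R = 7.


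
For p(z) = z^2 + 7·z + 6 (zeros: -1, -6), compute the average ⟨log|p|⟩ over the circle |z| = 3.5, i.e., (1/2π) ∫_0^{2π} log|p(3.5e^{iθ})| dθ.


Zeros: -6, -1; r = 3.5.
Inside |z| < r: -1. Outside (|z| ≥ r): -6.
p(0) = 6, so log|p(0)| = log(6) = 1.7918.
Apply Jensen: I(r) = log|p(0)| + Σ_k log(r/|z_k|), summed over zeros inside |z| < r.
  log(r/|z_k|) for z_k = -1: log(3.5/1) = 1.2528
  Outside zeros (-6) contribute nothing to the Jensen sum.
Sum over inside zeros: 1.2528.
I(r) = log|p(0)| + (inside sum) = 1.7918 + 1.2528 = 3.0445.
Note: since some zeros are outside |z| ≤ r, the simplified n·log(r) form does NOT apply — only the inside zeros contribute.

I(r) ≈ 3.0445.


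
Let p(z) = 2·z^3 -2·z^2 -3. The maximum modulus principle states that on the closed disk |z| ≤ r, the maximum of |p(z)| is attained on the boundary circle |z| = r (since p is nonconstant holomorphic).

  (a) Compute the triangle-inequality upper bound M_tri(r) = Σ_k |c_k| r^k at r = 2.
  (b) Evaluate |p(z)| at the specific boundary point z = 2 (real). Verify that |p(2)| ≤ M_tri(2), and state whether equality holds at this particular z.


Coefficients: c_0 = -3, c_1 = 0, c_2 = -2, c_3 = 2. Radius r = 2.
Part (a). Triangle bound: M_tri(r) = Σ_k |c_k| r^k
  = |-3|·2^0 + |0|·2^1 + |-2|·2^2 + |2|·2^3
  = 3 + 0 + 8 + 16 = 27.
This bounds M(r) := max_{|z|=r} |p(z)| from above; equality holds iff all terms c_k z^k can be made to align in phase at a single z on |z|=r.
Part (b). At z = 2 (real, on the circle |z| = r):
  p(2) = (-3)·2^0 + (0)·2^1 + (-2)·2^2 + (2)·2^3 = 5.
  |p(2)| = 5.
Check: |p(2)| = 5 ≤ 27 = M_tri(2). ✓ Equality does not hold at z = 2 (the coefficients have mixed signs, so the terms do not all align in phase there).

M_tri(2) = 27; |p(2)| = 5; equality at z=2: no.


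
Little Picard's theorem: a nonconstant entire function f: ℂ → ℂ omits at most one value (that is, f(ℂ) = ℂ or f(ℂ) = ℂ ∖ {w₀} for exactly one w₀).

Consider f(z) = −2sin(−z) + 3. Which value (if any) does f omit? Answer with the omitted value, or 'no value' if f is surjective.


Little Picard bounds the complement of f(ℂ) to at most one point.
sin is entire and surjective onto ℂ: for every w ∈ ℂ, sin(ζ) = w has a solution ζ ∈ ℂ (e.g., via the complex inverse arcsin). With ζ = −z this gives z = ζ/(-1). Then -2·sin(−z) takes every value in -2·ℂ = ℂ, and adding 3 is a bijection of ℂ. So f is surjective and omits no value. (Note: only on the real line is sin bounded by [−1, 1].)

Omitted value: no value.


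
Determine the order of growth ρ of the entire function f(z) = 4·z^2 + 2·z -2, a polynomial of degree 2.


|f(z)| ≤ Σ|c_k|·r^k = O(r^2) as r → ∞. Polynomial growth is O(e^{r^ε}) for every ε > 0 (since r^2/e^{r^ε} → 0), so ρ ≤ ε for all ε > 0, i.e. ρ = 0. Every nonconstant polynomial has order 0.
Therefore ρ = 0.

Order ρ = 0.


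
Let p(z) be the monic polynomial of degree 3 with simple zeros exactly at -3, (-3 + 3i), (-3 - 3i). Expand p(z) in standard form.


The polynomial is p(z) = ∏_{α ∈ S} (z − α), where S = {-3, (-3 + 3i), (-3 - 3i)}.
Expanding the product yields: p(z) = z^3 + 9·z^2 + 36·z + 54.
Note conjugate pairs combine to real quadratics: (z − (-3+3i))(z − (-3−3i)) = z² + 6z + 18.
The resulting polynomial has degree 3 and real coefficients as required.

p(z) = z^3 + 9·z^2 + 36·z + 54.


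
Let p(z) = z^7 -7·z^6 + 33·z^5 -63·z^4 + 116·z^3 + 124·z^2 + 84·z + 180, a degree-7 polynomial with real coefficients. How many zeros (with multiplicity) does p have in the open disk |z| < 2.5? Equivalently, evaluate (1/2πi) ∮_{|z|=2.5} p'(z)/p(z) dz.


The zeros of p are: -1, (0 + 1i), (0 - 1i), (1 + 3i), (1 - 3i), (3 + 3i), (3 - 3i).
Their magnitudes are: 1, 1, 1, 3.162, 3.162, 4.243, 4.243.
Zeros with |z| < R = 2.5: -1, (0 + 1i), (0 - 1i).
Count = 3.
By the argument principle, (1/2πi) ∮_{|z|=R} p'(z)/p(z) dz equals exactly this count.

Number of zeros inside |z| < 2.5: 3.


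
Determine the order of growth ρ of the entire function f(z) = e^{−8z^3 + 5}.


|e^{−8z^3 + 5}| = e^{Re(-8·z^3) + 5} ≤ e^{8|z|^3 + 5} = e^{8r^3 + 5} on |z| = r, so ρ ≤ 3. Choosing z on |z|=r so that -8·z^3 is real positive (always possible by picking arg z appropriately) gives |f(z)| = e^{8r^3 + 5}, matching the bound. The additive constant 5 does not affect log log M(r) ~ 3·log r. Hence ρ = 3.
Therefore ρ = 3.

Order ρ = 3.


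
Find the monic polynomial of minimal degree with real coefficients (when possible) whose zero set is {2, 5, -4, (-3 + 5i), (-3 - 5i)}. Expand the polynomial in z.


The polynomial is p(z) = ∏_{α ∈ S} (z − α), where S = {2, 5, -4, (-3 + 5i), (-3 - 5i)}.
Expanding the product yields: p(z) = z^5 + 3·z^4 -2·z^3 -170·z^2 -372·z + 1360.
Note conjugate pairs combine to real quadratics: (z − (-3+5i))(z − (-3−5i)) = z² + 6z + 34.
The resulting polynomial has degree 5 and real coefficients as required.

p(z) = z^5 + 3·z^4 -2·z^3 -170·z^2 -372·z + 1360.


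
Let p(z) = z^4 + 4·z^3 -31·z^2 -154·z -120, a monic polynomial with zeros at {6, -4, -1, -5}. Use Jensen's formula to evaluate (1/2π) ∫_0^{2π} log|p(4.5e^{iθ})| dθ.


Zeros: -5, -4, -1, 6; r = 4.5.
Inside |z| < r: -4, -1. Outside (|z| ≥ r): -5, 6.
p(0) = -120, so log|p(0)| = log(120) = 4.7875.
Apply Jensen: I(r) = log|p(0)| + Σ_k log(r/|z_k|), summed over zeros inside |z| < r.
  log(r/|z_k|) for z_k = -4: log(4.5/4) = 0.1178
  log(r/|z_k|) for z_k = -1: log(4.5/1) = 1.5041
  Outside zeros (-5, 6) contribute nothing to the Jensen sum.
Sum over inside zeros: 1.6219.
I(r) = log|p(0)| + (inside sum) = 4.7875 + 1.6219 = 6.4094.
Note: since some zeros are outside |z| ≤ r, the simplified n·log(r) form does NOT apply — only the inside zeros contribute.

I(r) ≈ 6.4094.


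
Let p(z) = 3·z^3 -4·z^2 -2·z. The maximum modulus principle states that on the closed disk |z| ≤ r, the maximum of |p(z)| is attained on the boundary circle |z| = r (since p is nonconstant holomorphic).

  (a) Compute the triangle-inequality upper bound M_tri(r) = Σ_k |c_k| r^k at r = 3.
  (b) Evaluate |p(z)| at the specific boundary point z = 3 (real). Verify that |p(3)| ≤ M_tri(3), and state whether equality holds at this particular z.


Coefficients: c_0 = 0, c_1 = -2, c_2 = -4, c_3 = 3. Radius r = 3.
Part (a). Triangle bound: M_tri(r) = Σ_k |c_k| r^k
  = |0|·3^0 + |-2|·3^1 + |-4|·3^2 + |3|·3^3
  = 0 + 6 + 36 + 81 = 123.
This bounds M(r) := max_{|z|=r} |p(z)| from above; equality holds iff all terms c_k z^k can be made to align in phase at a single z on |z|=r.
Part (b). At z = 3 (real, on the circle |z| = r):
  p(3) = (0)·3^0 + (-2)·3^1 + (-4)·3^2 + (3)·3^3 = 39.
  |p(3)| = 39.
Check: |p(3)| = 39 ≤ 123 = M_tri(3). ✓ Equality does not hold at z = 3 (the coefficients have mixed signs, so the terms do not all align in phase there).

M_tri(3) = 123; |p(3)| = 39; equality at z=3: no.


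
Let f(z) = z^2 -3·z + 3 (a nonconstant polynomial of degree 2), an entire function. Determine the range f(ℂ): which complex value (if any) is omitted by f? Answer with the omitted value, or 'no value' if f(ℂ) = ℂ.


Little Picard bounds the complement of f(ℂ) to at most one point.
For every w ∈ ℂ, the equation p(z) − w = 0 is a nonconstant polynomial in z and hence has at least one root by the fundamental theorem of algebra. So p is surjective onto ℂ, omitting no value.

Omitted value: no value.


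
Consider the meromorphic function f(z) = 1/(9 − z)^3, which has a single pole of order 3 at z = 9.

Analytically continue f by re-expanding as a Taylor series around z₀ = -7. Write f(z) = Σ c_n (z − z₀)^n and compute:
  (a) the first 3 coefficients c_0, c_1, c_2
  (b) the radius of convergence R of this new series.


Let w = z − z₀, so z = z₀ + w.
Then 9 − z = 9 − (z₀ + w) = (9 − z₀) − w = 16 − w.
f(z) = 1/(16 − w)^3 = (1/(16)^3) · (1 − w/(16))^{−3}.
By the binomial series (1−u)^{−3} = Σ_{n≥0} C(n+2, 2) u^n for |u|<1, with u = w/(16):
  c_n = C(n+2, 2) / (16)^(n+3).
  c_0 = 1/(16)^3 = 1/4096.
  c_1 = 3/(16)^4 = 3/65536.
  c_2 = 6/(16)^5 = 3/524288.
The series is valid for |w/d| < 1, i.e. |z − z₀| < |d|.
Radius of convergence: R = |9 − z₀| = |16| = 16 (distance from z₀ to the singularity z = 9).

c_0 = 1/4096, c_1 = 3/65536, c_2 = 3/524288; R = 16.


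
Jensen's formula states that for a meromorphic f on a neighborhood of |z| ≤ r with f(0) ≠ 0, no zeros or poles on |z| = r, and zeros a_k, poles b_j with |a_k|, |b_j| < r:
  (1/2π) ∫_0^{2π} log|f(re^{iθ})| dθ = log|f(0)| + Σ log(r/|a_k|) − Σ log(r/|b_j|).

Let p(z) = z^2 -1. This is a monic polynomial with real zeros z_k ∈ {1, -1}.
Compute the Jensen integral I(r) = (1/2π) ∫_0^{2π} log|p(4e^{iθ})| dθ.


Zeros: -1, 1; r = 4.
Inside |z| < r: -1, 1. Outside (|z| ≥ r): ∅.
p(0) = -1, so log|p(0)| = log(1) = 0.0000.
Apply Jensen: I(r) = log|p(0)| + Σ_k log(r/|z_k|), summed over zeros inside |z| < r.
  log(r/|z_k|) for z_k = 1: log(4/1) = 1.3863
  log(r/|z_k|) for z_k = -1: log(4/1) = 1.3863
Sum over inside zeros: 2.7726.
I(r) = log|p(0)| + (inside sum) = 0.0000 + 2.7726 = 2.7726.
Closed form (all zeros inside, monic): I(r) = n·log(r) = 2·log(4) = 2.7726. ✓

I(r) ≈ 2.7726.


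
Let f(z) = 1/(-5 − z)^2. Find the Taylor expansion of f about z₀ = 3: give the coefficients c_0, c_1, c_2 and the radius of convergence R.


Let w = z − z₀, so z = z₀ + w.
Then -5 − z = -5 − (z₀ + w) = (-5 − z₀) − w = -8 − w.
f(z) = 1/(-8 − w)^2 = (1/(-8)^2) · (1 − w/(-8))^{−2}.
By the binomial series (1−u)^{−2} = Σ_{n≥0} C(n+1, 1) u^n for |u|<1, with u = w/(-8):
  c_n = C(n+1, 1) / (-8)^(n+2).
  c_0 = 1/(-8)^2 = 1/64.
  c_1 = 2/(-8)^3 = -1/256.
  c_2 = 3/(-8)^4 = 3/4096.
The series is valid for |w/d| < 1, i.e. |z − z₀| < |d|.
Radius of convergence: R = |-5 − z₀| = |-8| = 8 (distance from z₀ to the singularity z = -5).

c_0 = 1/64, c_1 = -1/256, c_2 = 3/4096; R = 8.


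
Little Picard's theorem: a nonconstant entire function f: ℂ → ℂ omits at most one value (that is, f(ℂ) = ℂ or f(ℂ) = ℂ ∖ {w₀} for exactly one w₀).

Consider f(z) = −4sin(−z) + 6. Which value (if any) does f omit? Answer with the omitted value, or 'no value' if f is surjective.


Little Picard bounds the complement of f(ℂ) to at most one point.
sin is entire and surjective onto ℂ: for every w ∈ ℂ, sin(ζ) = w has a solution ζ ∈ ℂ (e.g., via the complex inverse arcsin). With ζ = −z this gives z = ζ/(-1). Then -4·sin(−z) takes every value in -4·ℂ = ℂ, and adding 6 is a bijection of ℂ. So f is surjective and omits no value. (Note: only on the real line is sin bounded by [−1, 1].)

Omitted value: no value.


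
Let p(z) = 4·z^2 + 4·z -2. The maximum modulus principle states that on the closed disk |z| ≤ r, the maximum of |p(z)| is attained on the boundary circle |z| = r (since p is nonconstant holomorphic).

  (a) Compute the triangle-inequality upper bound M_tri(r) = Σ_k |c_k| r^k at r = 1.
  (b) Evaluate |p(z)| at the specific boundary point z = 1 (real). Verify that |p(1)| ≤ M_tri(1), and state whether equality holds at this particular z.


Coefficients: c_0 = -2, c_1 = 4, c_2 = 4. Radius r = 1.
Part (a). Triangle bound: M_tri(r) = Σ_k |c_k| r^k
  = |-2|·1^0 + |4|·1^1 + |4|·1^2
  = 2 + 4 + 4 = 10.
This bounds M(r) := max_{|z|=r} |p(z)| from above; equality holds iff all terms c_k z^k can be made to align in phase at a single z on |z|=r.
Part (b). At z = 1 (real, on the circle |z| = r):
  p(1) = (-2)·1^0 + (4)·1^1 + (4)·1^2 = 6.
  |p(1)| = 6.
Check: |p(1)| = 6 ≤ 10 = M_tri(1). ✓ Equality does not hold at z = 1 (the coefficients have mixed signs, so the terms do not all align in phase there).

M_tri(1) = 10; |p(1)| = 6; equality at z=1: no.


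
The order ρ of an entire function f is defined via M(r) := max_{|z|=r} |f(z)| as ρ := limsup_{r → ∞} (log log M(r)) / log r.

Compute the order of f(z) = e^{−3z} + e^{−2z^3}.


Each summand is entire of order 1 and 3 respectively (as in the single-exponential case). The order of a sum is at most the max of the orders, so ρ ≤ 3. For the lower bound: on |z|=r choose arg z so that -2z^3 is real positive; then |e^{-2z^3}| = e^{2r^3} while |e^{-3z}| ≤ e^{3r^1} = o(e^{2r^3}). So |f| ≥ e^{2r^3}(1 − o(1)) and ρ ≥ 3. Hence ρ = max(1, 3) = 3.
Therefore ρ = 3.

Order ρ = 3.


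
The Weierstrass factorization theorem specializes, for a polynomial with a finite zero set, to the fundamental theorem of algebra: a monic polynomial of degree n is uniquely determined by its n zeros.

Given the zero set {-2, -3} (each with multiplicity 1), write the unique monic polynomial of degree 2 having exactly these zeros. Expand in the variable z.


The polynomial is p(z) = ∏_{α ∈ S} (z − α), where S = {-2, -3}.
Expanding the product yields: p(z) = z^2 + 5·z + 6.
The resulting polynomial has degree 2 and real coefficients as required.

p(z) = z^2 + 5·z + 6.


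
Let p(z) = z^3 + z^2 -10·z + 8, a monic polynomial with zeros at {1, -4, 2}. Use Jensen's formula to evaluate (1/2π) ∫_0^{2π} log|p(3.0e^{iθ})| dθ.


Zeros: -4, 1, 2; r = 3.0.
Inside |z| < r: 1, 2. Outside (|z| ≥ r): -4.
p(0) = 8, so log|p(0)| = log(8) = 2.0794.
Apply Jensen: I(r) = log|p(0)| + Σ_k log(r/|z_k|), summed over zeros inside |z| < r.
  log(r/|z_k|) for z_k = 1: log(3.0/1) = 1.0986
  log(r/|z_k|) for z_k = 2: log(3.0/2) = 0.4055
  Outside zeros (-4) contribute nothing to the Jensen sum.
Sum over inside zeros: 1.5041.
I(r) = log|p(0)| + (inside sum) = 2.0794 + 1.5041 = 3.5835.
Note: since some zeros are outside |z| ≤ r, the simplified n·log(r) form does NOT apply — only the inside zeros contribute.

I(r) ≈ 3.5835.


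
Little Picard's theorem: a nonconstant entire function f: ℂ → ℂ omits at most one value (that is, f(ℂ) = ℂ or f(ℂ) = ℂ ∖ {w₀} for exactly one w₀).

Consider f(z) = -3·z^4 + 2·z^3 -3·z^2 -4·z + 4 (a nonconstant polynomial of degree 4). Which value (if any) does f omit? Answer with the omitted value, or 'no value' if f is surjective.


Little Picard bounds the complement of f(ℂ) to at most one point.
For every w ∈ ℂ, the equation p(z) − w = 0 is a nonconstant polynomial in z and hence has at least one root by the fundamental theorem of algebra. So p is surjective onto ℂ, omitting no value.

Omitted value: no value.


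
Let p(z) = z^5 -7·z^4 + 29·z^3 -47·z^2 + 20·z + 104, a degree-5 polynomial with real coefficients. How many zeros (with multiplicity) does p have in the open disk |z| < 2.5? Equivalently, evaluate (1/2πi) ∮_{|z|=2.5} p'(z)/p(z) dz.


The zeros of p are: -1, (2 + 2i), (2 - 2i), (2 + 3i), (2 - 3i).
Their magnitudes are: 1, 2.828, 2.828, 3.606, 3.606.
Zeros with |z| < R = 2.5: -1.
Count = 1.
By the argument principle, (1/2πi) ∮_{|z|=R} p'(z)/p(z) dz equals exactly this count.

Number of zeros inside |z| < 2.5: 1.


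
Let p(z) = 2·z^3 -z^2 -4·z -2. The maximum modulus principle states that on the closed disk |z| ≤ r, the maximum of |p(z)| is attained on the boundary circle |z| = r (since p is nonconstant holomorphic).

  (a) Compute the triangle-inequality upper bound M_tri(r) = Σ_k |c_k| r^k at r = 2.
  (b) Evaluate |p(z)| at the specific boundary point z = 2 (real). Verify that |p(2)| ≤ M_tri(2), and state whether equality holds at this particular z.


Coefficients: c_0 = -2, c_1 = -4, c_2 = -1, c_3 = 2. Radius r = 2.
Part (a). Triangle bound: M_tri(r) = Σ_k |c_k| r^k
  = |-2|·2^0 + |-4|·2^1 + |-1|·2^2 + |2|·2^3
  = 2 + 8 + 4 + 16 = 30.
This bounds M(r) := max_{|z|=r} |p(z)| from above; equality holds iff all terms c_k z^k can be made to align in phase at a single z on |z|=r.
Part (b). At z = 2 (real, on the circle |z| = r):
  p(2) = (-2)·2^0 + (-4)·2^1 + (-1)·2^2 + (2)·2^3 = 2.
  |p(2)| = 2.
Check: |p(2)| = 2 ≤ 30 = M_tri(2). ✓ Equality does not hold at z = 2 (the coefficients have mixed signs, so the terms do not all align in phase there).

M_tri(2) = 30; |p(2)| = 2; equality at z=2: no.


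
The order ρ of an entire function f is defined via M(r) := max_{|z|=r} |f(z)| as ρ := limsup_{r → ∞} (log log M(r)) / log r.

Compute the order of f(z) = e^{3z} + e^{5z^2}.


Each summand is entire of order 1 and 2 respectively (as in the single-exponential case). The order of a sum is at most the max of the orders, so ρ ≤ 2. For the lower bound: on |z|=r choose arg z so that 5z^2 is real positive; then |e^{5z^2}| = e^{5r^2} while |e^{3z}| ≤ e^{3r^1} = o(e^{5r^2}). So |f| ≥ e^{5r^2}(1 − o(1)) and ρ ≥ 2. Hence ρ = max(1, 2) = 2.
Therefore ρ = 2.

Order ρ = 2.


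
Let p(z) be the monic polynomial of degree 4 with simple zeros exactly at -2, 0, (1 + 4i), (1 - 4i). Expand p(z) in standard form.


The polynomial is p(z) = ∏_{α ∈ S} (z − α), where S = {-2, 0, (1 + 4i), (1 - 4i)}.
Expanding the product yields: p(z) = z^4 + 13·z^2 + 34·z.
Note conjugate pairs combine to real quadratics: (z − (1+4i))(z − (1−4i)) = z² − 2z + 17.
The resulting polynomial has degree 4 and real coefficients as required.

p(z) = z^4 + 13·z^2 + 34·z.


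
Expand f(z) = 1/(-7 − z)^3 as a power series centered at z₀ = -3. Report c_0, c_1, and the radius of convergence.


Let w = z − z₀, so z = z₀ + w.
Then -7 − z = -7 − (z₀ + w) = (-7 − z₀) − w = -4 − w.
f(z) = 1/(-4 − w)^3 = (1/(-4)^3) · (1 − w/(-4))^{−3}.
By the binomial series (1−u)^{−3} = Σ_{n≥0} C(n+2, 2) u^n for |u|<1, with u = w/(-4):
  c_n = C(n+2, 2) / (-4)^(n+3).
  c_0 = 1/(-4)^3 = -1/64.
  c_1 = 3/(-4)^4 = 3/256.
The series is valid for |w/d| < 1, i.e. |z − z₀| < |d|.
Radius of convergence: R = |-7 − z₀| = |-4| = 4 (distance from z₀ to the singularity z = -7).

c_0 = -1/64, c_1 = 3/256; R = 4.


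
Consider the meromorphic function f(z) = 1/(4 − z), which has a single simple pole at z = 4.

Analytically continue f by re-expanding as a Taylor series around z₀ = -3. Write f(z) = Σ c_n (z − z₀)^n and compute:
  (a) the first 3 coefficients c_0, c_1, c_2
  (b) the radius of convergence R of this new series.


Let w = z − z₀, so z = z₀ + w.
Then 4 − z = 4 − (z₀ + w) = (4 − z₀) − w = 7 − w.
f(z) = 1/(7 − w) = (1/(7)) · 1/(1 − w/(7)) = Σ_{n≥0} w^n / (7)^(n+1).
So c_n = 1/(7)^(n+1):
  c_0 = 1/(7)^1 = 1/7.
  c_1 = 1/(7)^2 = 1/49.
  c_2 = 1/(7)^3 = 1/343.
The series is valid for |w/d| < 1, i.e. |z − z₀| < |d|.
Radius of convergence: R = |4 − z₀| = |7| = 7 (distance from z₀ to the singularity z = 4).

c_0 = 1/7, c_1 = 1/49, c_2 = 1/343; R = 7.


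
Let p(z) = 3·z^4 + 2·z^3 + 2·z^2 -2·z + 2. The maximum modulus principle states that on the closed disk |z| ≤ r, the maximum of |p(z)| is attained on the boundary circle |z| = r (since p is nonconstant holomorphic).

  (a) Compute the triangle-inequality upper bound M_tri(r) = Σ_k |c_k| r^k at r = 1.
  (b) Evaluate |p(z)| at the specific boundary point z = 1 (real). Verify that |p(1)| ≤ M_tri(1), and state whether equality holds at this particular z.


Coefficients: c_0 = 2, c_1 = -2, c_2 = 2, c_3 = 2, c_4 = 3. Radius r = 1.
Part (a). Triangle bound: M_tri(r) = Σ_k |c_k| r^k
  = |2|·1^0 + |-2|·1^1 + |2|·1^2 + |2|·1^3 + |3|·1^4
  = 2 + 2 + 2 + 2 + 3 = 11.
This bounds M(r) := max_{|z|=r} |p(z)| from above; equality holds iff all terms c_k z^k can be made to align in phase at a single z on |z|=r.
Part (b). At z = 1 (real, on the circle |z| = r):
  p(1) = (2)·1^0 + (-2)·1^1 + (2)·1^2 + (2)·1^3 + (3)·1^4 = 7.
  |p(1)| = 7.
Check: |p(1)| = 7 ≤ 11 = M_tri(1). ✓ Equality does not hold at z = 1 (the coefficients have mixed signs, so the terms do not all align in phase there).

M_tri(1) = 11; |p(1)| = 7; equality at z=1: no.


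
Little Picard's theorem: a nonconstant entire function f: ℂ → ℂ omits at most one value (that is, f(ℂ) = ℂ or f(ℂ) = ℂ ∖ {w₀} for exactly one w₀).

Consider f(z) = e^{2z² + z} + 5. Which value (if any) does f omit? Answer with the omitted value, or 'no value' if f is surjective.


Little Picard bounds the complement of f(ℂ) to at most one point.
The exponent g(z) = 2z² + z is a nonconstant polynomial, hence surjective onto ℂ. So e^{g(z)} takes every value in {e^w : w ∈ ℂ} = ℂ ∖ {0}. Adding 5 shifts the range to ℂ ∖ {5}. f omits exactly 5.

Omitted value: 5.


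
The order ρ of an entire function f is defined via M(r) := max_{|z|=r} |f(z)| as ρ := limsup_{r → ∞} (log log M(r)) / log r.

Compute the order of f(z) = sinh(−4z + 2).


sinh(w) is a linear combination of e^{iw} and e^{−iw} (or e^w, e^{−w} in the hyperbolic case), so |sinh(w)| ≤ e^{|w|}. With w = −4z + 2, |w| ≤ 4|z| + 2 = 4r + 2 on |z| = r, giving M(r) ≤ e^{4r + 2}, so ρ ≤ 1. On a suitable ray (z = it for sin/cos; z = t for sinh/cosh, t real → ∞), |sinh(−4z + 2)| grows like e^{4|t|}/2, so ρ ≥ 1. Hence ρ = 1.
Therefore ρ = 1.

Order ρ = 1.


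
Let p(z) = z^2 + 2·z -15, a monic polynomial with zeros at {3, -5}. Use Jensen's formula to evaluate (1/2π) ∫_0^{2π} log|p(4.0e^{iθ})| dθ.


Zeros: -5, 3; r = 4.0.
Inside |z| < r: 3. Outside (|z| ≥ r): -5.
p(0) = -15, so log|p(0)| = log(15) = 2.7081.
Apply Jensen: I(r) = log|p(0)| + Σ_k log(r/|z_k|), summed over zeros inside |z| < r.
  log(r/|z_k|) for z_k = 3: log(4.0/3) = 0.2877
  Outside zeros (-5) contribute nothing to the Jensen sum.
Sum over inside zeros: 0.2877.
I(r) = log|p(0)| + (inside sum) = 2.7081 + 0.2877 = 2.9957.
Note: since some zeros are outside |z| ≤ r, the simplified n·log(r) form does NOT apply — only the inside zeros contribute.

I(r) ≈ 2.9957.


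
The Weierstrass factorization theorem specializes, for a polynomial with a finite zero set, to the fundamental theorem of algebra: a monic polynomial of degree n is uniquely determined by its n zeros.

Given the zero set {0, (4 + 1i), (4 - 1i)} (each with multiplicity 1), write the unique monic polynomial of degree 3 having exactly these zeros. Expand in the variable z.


The polynomial is p(z) = ∏_{α ∈ S} (z − α), where S = {0, (4 + 1i), (4 - 1i)}.
Expanding the product yields: p(z) = z^3 -8·z^2 + 17·z.
Note conjugate pairs combine to real quadratics: (z − (4+1i))(z − (4−1i)) = z² − 8z + 17.
The resulting polynomial has degree 3 and real coefficients as required.

p(z) = z^3 -8·z^2 + 17·z.


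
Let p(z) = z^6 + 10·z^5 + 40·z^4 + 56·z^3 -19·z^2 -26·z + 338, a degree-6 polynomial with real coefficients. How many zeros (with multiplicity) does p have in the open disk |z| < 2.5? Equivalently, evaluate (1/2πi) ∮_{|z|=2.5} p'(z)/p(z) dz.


The zeros of p are: (1 + 1i), (1 - 1i), (-3 + 2i), (-3 - 2i), (-3 + 2i), (-3 - 2i).
Their magnitudes are: 1.414, 1.414, 3.606, 3.606, 3.606, 3.606.
Zeros with |z| < R = 2.5: (1 + 1i), (1 - 1i).
Count = 2.
By the argument principle, (1/2πi) ∮_{|z|=R} p'(z)/p(z) dz equals exactly this count.

Number of zeros inside |z| < 2.5: 2.


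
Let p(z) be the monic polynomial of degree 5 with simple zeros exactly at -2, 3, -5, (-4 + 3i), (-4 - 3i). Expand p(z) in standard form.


The polynomial is p(z) = ∏_{α ∈ S} (z − α), where S = {-2, 3, -5, (-4 + 3i), (-4 - 3i)}.
Expanding the product yields: p(z) = z^5 + 12·z^4 + 46·z^3 -18·z^2 -515·z -750.
Note conjugate pairs combine to real quadratics: (z − (-4+3i))(z − (-4−3i)) = z² + 8z + 25.
The resulting polynomial has degree 5 and real coefficients as required.

p(z) = z^5 + 12·z^4 + 46·z^3 -18·z^2 -515·z -750.


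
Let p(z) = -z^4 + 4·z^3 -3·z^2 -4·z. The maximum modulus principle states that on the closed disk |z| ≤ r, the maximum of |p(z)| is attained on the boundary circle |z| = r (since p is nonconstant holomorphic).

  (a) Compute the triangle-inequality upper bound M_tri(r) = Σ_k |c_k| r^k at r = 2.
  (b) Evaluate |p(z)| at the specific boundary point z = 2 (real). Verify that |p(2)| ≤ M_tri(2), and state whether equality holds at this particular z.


Coefficients: c_0 = 0, c_1 = -4, c_2 = -3, c_3 = 4, c_4 = -1. Radius r = 2.
Part (a). Triangle bound: M_tri(r) = Σ_k |c_k| r^k
  = |0|·2^0 + |-4|·2^1 + |-3|·2^2 + |4|·2^3 + |-1|·2^4
  = 0 + 8 + 12 + 32 + 16 = 68.
This bounds M(r) := max_{|z|=r} |p(z)| from above; equality holds iff all terms c_k z^k can be made to align in phase at a single z on |z|=r.
Part (b). At z = 2 (real, on the circle |z| = r):
  p(2) = (0)·2^0 + (-4)·2^1 + (-3)·2^2 + (4)·2^3 + (-1)·2^4 = -4.
  |p(2)| = 4.
Check: |p(2)| = 4 ≤ 68 = M_tri(2). ✓ Equality does not hold at z = 2 (the coefficients have mixed signs, so the terms do not all align in phase there).

M_tri(2) = 68; |p(2)| = 4; equality at z=2: no.


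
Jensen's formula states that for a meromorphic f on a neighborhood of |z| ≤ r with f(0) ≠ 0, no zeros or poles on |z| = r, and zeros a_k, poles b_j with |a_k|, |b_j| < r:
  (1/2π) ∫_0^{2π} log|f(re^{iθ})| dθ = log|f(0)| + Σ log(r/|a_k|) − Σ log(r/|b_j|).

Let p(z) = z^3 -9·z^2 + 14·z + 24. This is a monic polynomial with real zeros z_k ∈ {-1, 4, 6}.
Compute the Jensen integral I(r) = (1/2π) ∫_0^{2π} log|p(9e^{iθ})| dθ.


Zeros: -1, 4, 6; r = 9.
Inside |z| < r: -1, 4, 6. Outside (|z| ≥ r): ∅.
p(0) = 24, so log|p(0)| = log(24) = 3.1781.
Apply Jensen: I(r) = log|p(0)| + Σ_k log(r/|z_k|), summed over zeros inside |z| < r.
  log(r/|z_k|) for z_k = -1: log(9/1) = 2.1972
  log(r/|z_k|) for z_k = 4: log(9/4) = 0.8109
  log(r/|z_k|) for z_k = 6: log(9/6) = 0.4055
Sum over inside zeros: 3.4136.
I(r) = log|p(0)| + (inside sum) = 3.1781 + 3.4136 = 6.5917.
Closed form (all zeros inside, monic): I(r) = n·log(r) = 3·log(9) = 6.5917. ✓

I(r) ≈ 6.5917.


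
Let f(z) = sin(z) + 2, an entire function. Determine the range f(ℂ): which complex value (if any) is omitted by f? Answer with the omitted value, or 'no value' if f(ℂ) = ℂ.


Little Picard bounds the complement of f(ℂ) to at most one point.
sin is entire and surjective onto ℂ: for every w ∈ ℂ, sin(ζ) = w has a solution ζ ∈ ℂ (e.g., via the complex inverse arcsin). With ζ = z this gives z = ζ/(1). Then 1·sin(z) takes every value in 1·ℂ = ℂ, and adding 2 is a bijection of ℂ. So f is surjective and omits no value. (Note: only on the real line is sin bounded by [−1, 1].)

Omitted value: no value.


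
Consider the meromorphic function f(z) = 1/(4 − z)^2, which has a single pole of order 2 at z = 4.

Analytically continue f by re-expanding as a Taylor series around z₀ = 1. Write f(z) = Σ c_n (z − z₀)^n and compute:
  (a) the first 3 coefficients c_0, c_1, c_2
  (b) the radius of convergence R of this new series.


Let w = z − z₀, so z = z₀ + w.
Then 4 − z = 4 − (z₀ + w) = (4 − z₀) − w = 3 − w.
f(z) = 1/(3 − w)^2 = (1/(3)^2) · (1 − w/(3))^{−2}.
By the binomial series (1−u)^{−2} = Σ_{n≥0} C(n+1, 1) u^n for |u|<1, with u = w/(3):
  c_n = C(n+1, 1) / (3)^(n+2).
  c_0 = 1/(3)^2 = 1/9.
  c_1 = 2/(3)^3 = 2/27.
  c_2 = 3/(3)^4 = 1/27.
The series is valid for |w/d| < 1, i.e. |z − z₀| < |d|.
Radius of convergence: R = |4 − z₀| = |3| = 3 (distance from z₀ to the singularity z = 4).

c_0 = 1/9, c_1 = 2/27, c_2 = 1/27; R = 3.


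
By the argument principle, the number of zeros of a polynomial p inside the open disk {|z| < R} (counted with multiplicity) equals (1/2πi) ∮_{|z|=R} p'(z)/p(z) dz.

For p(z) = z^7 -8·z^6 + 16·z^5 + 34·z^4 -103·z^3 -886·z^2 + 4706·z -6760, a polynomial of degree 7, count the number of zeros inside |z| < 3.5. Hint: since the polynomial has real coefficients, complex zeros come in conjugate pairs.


The zeros of p are: (2 + 3i), (2 - 3i), 4, (-3 + 2i), (-3 - 2i), (3 + 1i), (3 - 1i).
Their magnitudes are: 3.606, 3.606, 4, 3.606, 3.606, 3.162, 3.162.
Zeros with |z| < R = 3.5: (3 + 1i), (3 - 1i).
Count = 2.
By the argument principle, (1/2πi) ∮_{|z|=R} p'(z)/p(z) dz equals exactly this count.

Number of zeros inside |z| < 3.5: 2.


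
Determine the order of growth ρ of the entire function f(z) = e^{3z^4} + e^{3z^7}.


Each summand is entire of order 4 and 7 respectively (as in the single-exponential case). The order of a sum is at most the max of the orders, so ρ ≤ 7. For the lower bound: on |z|=r choose arg z so that 3z^7 is real positive; then |e^{3z^7}| = e^{3r^7} while |e^{3z^4}| ≤ e^{3r^4} = o(e^{3r^7}). So |f| ≥ e^{3r^7}(1 − o(1)) and ρ ≥ 7. Hence ρ = max(4, 7) = 7.
Therefore ρ = 7.

Order ρ = 7.


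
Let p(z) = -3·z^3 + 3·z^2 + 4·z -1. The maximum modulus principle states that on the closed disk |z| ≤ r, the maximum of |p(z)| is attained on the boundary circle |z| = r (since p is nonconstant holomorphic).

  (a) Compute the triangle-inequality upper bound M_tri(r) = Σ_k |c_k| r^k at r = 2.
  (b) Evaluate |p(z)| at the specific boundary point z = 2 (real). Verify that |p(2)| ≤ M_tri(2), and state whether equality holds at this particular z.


Coefficients: c_0 = -1, c_1 = 4, c_2 = 3, c_3 = -3. Radius r = 2.
Part (a). Triangle bound: M_tri(r) = Σ_k |c_k| r^k
  = |-1|·2^0 + |4|·2^1 + |3|·2^2 + |-3|·2^3
  = 1 + 8 + 12 + 24 = 45.
This bounds M(r) := max_{|z|=r} |p(z)| from above; equality holds iff all terms c_k z^k can be made to align in phase at a single z on |z|=r.
Part (b). At z = 2 (real, on the circle |z| = r):
  p(2) = (-1)·2^0 + (4)·2^1 + (3)·2^2 + (-3)·2^3 = -5.
  |p(2)| = 5.
Check: |p(2)| = 5 ≤ 45 = M_tri(2). ✓ Equality does not hold at z = 2 (the coefficients have mixed signs, so the terms do not all align in phase there).

M_tri(2) = 45; |p(2)| = 5; equality at z=2: no.
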